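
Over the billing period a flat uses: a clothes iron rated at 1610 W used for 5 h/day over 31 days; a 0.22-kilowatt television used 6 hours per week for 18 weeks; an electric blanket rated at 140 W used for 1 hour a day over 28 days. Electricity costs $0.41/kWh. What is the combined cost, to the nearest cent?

$113.66

clothes iron: Runtime = 5 h/day × 31 days = 155 h
clothes iron: 1.61 kW × 155 h = 249.55 kWh
television: Runtime = 6 h/week × 18 weeks = 108 h
television: 0.22 kW × 108 h = 23.76 kWh
electric blanket: Runtime = 1 h/day × 28 days = 28 h
electric blanket: 0.14 kW × 28 h = 3.92 kWh
Total energy = 277.23 kWh
Cost = 277.23 × $0.41 = $113.66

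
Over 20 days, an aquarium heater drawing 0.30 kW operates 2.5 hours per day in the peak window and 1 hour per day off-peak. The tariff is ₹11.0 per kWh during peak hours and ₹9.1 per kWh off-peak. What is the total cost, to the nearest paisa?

₹219.60

Peak energy = 0.3 kW × 2.5 h × 20 = 15 kWh
Off-peak energy = 0.3 kW × 1 h × 20 = 6 kWh
Cost = 15 × ₹11.0 + 6 × ₹9.1 = ₹165 + ₹54.6 = ₹219.60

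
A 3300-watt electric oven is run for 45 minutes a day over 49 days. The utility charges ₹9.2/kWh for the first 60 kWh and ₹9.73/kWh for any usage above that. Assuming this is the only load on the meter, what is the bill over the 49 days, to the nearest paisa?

₹1148.21

Runtime = 45 min × 49 = 2205 min = 36.75 h
Energy = 3.3 kW × 36.75 h = 121.275 kWh
Tier 1 (0–60 kWh): 60 × ₹9.2 = ₹552
Above 60 kWh: 61.275 × ₹9.73 = ₹596.20575
Bill = ₹1148.21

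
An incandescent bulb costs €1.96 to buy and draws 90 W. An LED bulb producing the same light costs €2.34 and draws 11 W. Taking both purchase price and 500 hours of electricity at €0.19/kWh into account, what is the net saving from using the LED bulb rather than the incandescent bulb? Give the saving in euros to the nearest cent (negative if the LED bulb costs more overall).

€7.13

incandescent bulb: €1.96 + (90/1000) kW × 500 h × €0.19 = €1.96 + €8.55 = €10.51
LED bulb: €2.34 + (11/1000) kW × 500 h × €0.19 = €2.34 + €1.045 = €3.385
Saving = €10.51 − €3.385 = €7.125 → €7.13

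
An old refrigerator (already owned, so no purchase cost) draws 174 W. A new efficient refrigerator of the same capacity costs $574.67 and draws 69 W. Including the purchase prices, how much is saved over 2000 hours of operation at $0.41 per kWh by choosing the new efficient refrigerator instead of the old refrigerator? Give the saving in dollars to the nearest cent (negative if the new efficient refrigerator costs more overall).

-$488.57

old refrigerator: $0.00 + (174/1000) kW × 2000 h × $0.41 = $0.00 + $142.68 = $142.68
new efficient refrigerator: $574.67 + (69/1000) kW × 2000 h × $0.41 = $574.67 + $56.58 = $631.25
Saving = $142.68 − $631.25 = −$488.57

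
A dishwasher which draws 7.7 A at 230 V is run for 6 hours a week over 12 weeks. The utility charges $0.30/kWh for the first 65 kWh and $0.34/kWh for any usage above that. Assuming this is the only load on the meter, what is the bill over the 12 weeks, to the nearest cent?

$40.75

Power = 7.7 A × 230 V = 1771 W = 1.771 kW
Runtime = 6 h/week × 12 weeks = 72 h
Energy = 1.771 kW × 72 h = 127.512 kWh
Tier 1 (0–65 kWh): 65 × $0.30 = $19.5
Above 65 kWh: 62.512 × $0.34 = $21.25408
Bill = $40.75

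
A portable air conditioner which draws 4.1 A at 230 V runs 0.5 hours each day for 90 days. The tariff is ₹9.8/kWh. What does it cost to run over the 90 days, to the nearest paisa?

Power = 4.1 A × 230 V = 943 W = 0.943 kW
Runtime = 0.5 h/day × 90 days = 45 h
Energy = 0.943 kW × 45 h = 42.435 kWh
Cost = 42.435 kWh × ₹9.8/kWh = ₹415.86

₹415.86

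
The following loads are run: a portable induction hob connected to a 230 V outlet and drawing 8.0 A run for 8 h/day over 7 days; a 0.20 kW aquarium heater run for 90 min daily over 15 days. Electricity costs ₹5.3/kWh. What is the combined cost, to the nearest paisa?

₹569.96

portable induction hob: Power = 8.0 A × 230 V = 1840 W = 1.84 kW
portable induction hob: Runtime = 8 h/day × 7 days = 56 h
portable induction hob: 1.84 kW × 56 h = 103.04 kWh
aquarium heater: Runtime = 90 min × 15 = 1350 min = 22.5 h
aquarium heater: 0.2 kW × 22.5 h = 4.5 kWh
Total energy = 107.54 kWh
Cost = 107.54 × ₹5.3 = ₹569.96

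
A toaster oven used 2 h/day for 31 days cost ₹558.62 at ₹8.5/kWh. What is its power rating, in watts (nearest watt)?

1060 W

Energy = ₹558.62 ÷ ₹8.5/kWh = 65.72 kWh
Runtime = 2 h/day × 31 days = 62 h
Power = 65.72 kWh ÷ 62 h = 1.06 kW = 1060 W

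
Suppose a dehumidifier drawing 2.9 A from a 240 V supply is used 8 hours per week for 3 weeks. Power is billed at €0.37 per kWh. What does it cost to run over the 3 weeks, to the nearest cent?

Power = 2.9 A × 240 V = 696 W = 0.696 kW
Runtime = 8 h/week × 3 weeks = 24 h
Energy = 0.696 kW × 24 h = 16.704 kWh
Cost = 16.704 kWh × €0.37/kWh = €6.18

€6.18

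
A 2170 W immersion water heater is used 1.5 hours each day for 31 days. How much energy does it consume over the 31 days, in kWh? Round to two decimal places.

100.91 kWh

Runtime = 1.5 h/day × 31 days = 46.5 h
Energy = 2.17 kW × 46.5 h = 100.905 kWh ≈ 100.91 kWh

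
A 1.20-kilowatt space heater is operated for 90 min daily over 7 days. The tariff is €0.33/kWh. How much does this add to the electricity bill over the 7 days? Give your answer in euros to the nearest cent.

Runtime = 90 min × 7 = 630 min = 10.5 h
Energy = 1.2 kW × 10.5 h = 12.6 kWh
Cost = 12.6 kWh × €0.33/kWh = €4.16

€4.16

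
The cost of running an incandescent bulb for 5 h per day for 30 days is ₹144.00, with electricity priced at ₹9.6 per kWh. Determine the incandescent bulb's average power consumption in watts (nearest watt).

Energy = ₹144.00 ÷ ₹9.6/kWh = 15 kWh
Runtime = 5 h/day × 30 days = 150 h
Power = 15 kWh ÷ 150 h = 0.1 kW = 100 W

100 W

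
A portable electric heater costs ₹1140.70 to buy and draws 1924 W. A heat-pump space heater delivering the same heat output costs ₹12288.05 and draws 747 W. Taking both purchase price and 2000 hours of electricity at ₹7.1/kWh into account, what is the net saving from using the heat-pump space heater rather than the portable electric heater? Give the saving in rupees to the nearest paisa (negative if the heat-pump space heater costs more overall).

portable electric heater: ₹1140.70 + (1924/1000) kW × 2000 h × ₹7.1 = ₹1140.70 + ₹27320.8 = ₹28461.5
heat-pump space heater: ₹12288.05 + (747/1000) kW × 2000 h × ₹7.1 = ₹12288.05 + ₹10607.4 = ₹22895.45
Saving = ₹28461.5 − ₹22895.45 = ₹5566.05

₹5566.05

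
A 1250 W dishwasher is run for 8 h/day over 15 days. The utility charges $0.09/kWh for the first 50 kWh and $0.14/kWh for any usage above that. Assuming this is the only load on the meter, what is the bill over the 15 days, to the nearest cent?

$18.50

Runtime = 8 h/day × 15 days = 120 h
Energy = 1.25 kW × 120 h = 150 kWh
Tier 1 (0–50 kWh): 50 × $0.09 = $4.5
Above 50 kWh: 100 × $0.14 = $14
Bill = $18.50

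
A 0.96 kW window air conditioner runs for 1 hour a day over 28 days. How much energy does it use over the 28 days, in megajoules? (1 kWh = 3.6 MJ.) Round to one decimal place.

96.8 MJ

Runtime = 1 h/day × 28 days = 28 h
Energy = 0.96 kW × 28 h = 26.88 kWh
= 26.88 × 3.6 MJ = 96.8 MJ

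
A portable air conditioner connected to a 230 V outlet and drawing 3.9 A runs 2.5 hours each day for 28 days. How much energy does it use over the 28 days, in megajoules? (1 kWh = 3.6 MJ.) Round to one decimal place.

226.0 MJ

Power = 3.9 A × 230 V = 897 W = 0.897 kW
Runtime = 2.5 h/day × 28 days = 70 h
Energy = 0.897 kW × 70 h = 62.79 kWh
= 62.79 × 3.6 MJ = 226.0 MJ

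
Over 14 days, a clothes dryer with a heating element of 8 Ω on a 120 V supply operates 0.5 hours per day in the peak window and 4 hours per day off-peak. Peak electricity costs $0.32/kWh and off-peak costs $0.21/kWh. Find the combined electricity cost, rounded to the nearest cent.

$25.20

Power = V²/R = 120²/8 = 1800 W = 1.8 kW
Peak energy = 1.8 kW × 0.5 h × 14 = 12.6 kWh
Off-peak energy = 1.8 kW × 4 h × 14 = 100.8 kWh
Cost = 12.6 × $0.32 + 100.8 × $0.21 = $4.032 + $21.168 = $25.20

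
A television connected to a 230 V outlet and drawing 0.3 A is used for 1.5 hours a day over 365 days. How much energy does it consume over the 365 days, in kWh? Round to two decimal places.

Power = 0.3 A × 230 V = 69 W = 0.069 kW
Runtime = 1.5 h/day × 365 days = 547.5 h
Energy = 0.069 kW × 547.5 h = 37.7775 kWh ≈ 37.78 kWh

37.78 kWh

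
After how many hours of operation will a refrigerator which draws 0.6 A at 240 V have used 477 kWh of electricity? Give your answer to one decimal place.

Power = 0.6 A × 240 V = 144 W = 0.144 kW
Hours = 477 kWh ÷ 0.144 kW = 3312.5 h

3312.5 h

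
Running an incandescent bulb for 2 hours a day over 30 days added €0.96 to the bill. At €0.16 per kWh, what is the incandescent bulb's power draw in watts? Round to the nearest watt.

100 W

Energy = €0.96 ÷ €0.16/kWh = 6 kWh
Runtime = 2 h/day × 30 days = 60 h
Power = 6 kWh ÷ 60 h = 0.1 kW = 100 W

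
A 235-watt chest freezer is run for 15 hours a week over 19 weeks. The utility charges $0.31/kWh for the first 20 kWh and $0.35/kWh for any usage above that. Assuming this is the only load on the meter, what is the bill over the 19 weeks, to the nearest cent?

Runtime = 15 h/week × 19 weeks = 285 h
Energy = 0.235 kW × 285 h = 66.975 kWh
Tier 1 (0–20 kWh): 20 × $0.31 = $6.2
Above 20 kWh: 46.975 × $0.35 = $16.44125
Bill = $22.64

$22.64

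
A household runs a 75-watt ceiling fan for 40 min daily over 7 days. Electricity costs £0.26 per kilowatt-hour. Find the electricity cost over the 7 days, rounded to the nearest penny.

£0.09

Runtime = 40 min × 7 = 280 min = 4.666666… h
Energy = 0.075 kW × 4.666666… h = 0.35 kWh
Cost = 0.35 kWh × £0.26/kWh = £0.09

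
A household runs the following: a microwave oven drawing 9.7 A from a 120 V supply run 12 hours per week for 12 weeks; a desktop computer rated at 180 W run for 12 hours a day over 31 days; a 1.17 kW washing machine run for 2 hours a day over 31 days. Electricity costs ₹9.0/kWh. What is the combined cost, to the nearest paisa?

₹2764.04

microwave oven: Power = 9.7 A × 120 V = 1164 W = 1.164 kW
microwave oven: Runtime = 12 h/week × 12 weeks = 144 h
microwave oven: 1.164 kW × 144 h = 167.616 kWh
desktop computer: Runtime = 12 h/day × 31 days = 372 h
desktop computer: 0.18 kW × 372 h = 66.96 kWh
washing machine: Runtime = 2 h/day × 31 days = 62 h
washing machine: 1.17 kW × 62 h = 72.54 kWh
Total energy = 307.116 kWh
Cost = 307.116 × ₹9.0 = ₹2764.04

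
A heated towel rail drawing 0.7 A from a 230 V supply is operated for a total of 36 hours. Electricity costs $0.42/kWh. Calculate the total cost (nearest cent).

Power = 0.7 A × 230 V = 161 W = 0.161 kW
Energy = 0.161 kW × 36 h = 5.796 kWh
Cost = 5.796 kWh × $0.42/kWh = $2.43

$2.43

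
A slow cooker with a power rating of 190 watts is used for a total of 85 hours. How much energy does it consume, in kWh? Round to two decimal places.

16.15 kWh

Energy = 0.19 kW × 85 h = 16.15 kWh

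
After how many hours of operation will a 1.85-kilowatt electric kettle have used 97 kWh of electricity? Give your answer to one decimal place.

Hours = 97 kWh ÷ 1.85 kW = 52.4 h

52.4 h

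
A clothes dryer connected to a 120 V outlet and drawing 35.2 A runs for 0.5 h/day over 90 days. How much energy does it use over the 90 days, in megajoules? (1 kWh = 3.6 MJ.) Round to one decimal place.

684.3 MJ

Power = 35.2 A × 120 V = 4224 W = 4.224 kW
Runtime = 0.5 h/day × 90 days = 45 h
Energy = 4.224 kW × 45 h = 190.08 kWh
= 190.08 × 3.6 MJ = 684.3 MJ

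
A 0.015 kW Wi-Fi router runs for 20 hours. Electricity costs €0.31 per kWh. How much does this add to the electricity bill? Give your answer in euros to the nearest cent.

€0.09

Energy = 0.015 kW × 20 h = 0.3 kWh
Cost = 0.3 kWh × €0.31/kWh = €0.09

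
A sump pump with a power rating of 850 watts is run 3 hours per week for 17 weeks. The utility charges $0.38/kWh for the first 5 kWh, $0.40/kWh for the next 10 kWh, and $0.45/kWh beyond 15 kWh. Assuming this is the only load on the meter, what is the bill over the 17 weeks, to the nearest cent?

$18.66

Runtime = 3 h/week × 17 weeks = 51 h
Energy = 0.85 kW × 51 h = 43.35 kWh
Tier 1 (0–5 kWh): 5 × $0.38 = $1.9
Tier 2 (5–15 kWh): 10 × $0.40 = $4
Above 15 kWh: 28.35 × $0.45 = $12.7575
Bill = $18.66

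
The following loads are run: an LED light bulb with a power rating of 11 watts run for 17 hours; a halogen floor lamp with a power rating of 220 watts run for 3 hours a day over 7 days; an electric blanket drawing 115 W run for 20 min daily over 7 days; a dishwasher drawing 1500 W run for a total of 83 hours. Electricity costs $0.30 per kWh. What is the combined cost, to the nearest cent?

$38.87

LED light bulb: 0.011 kW × 17 h = 0.187 kWh
halogen floor lamp: Runtime = 3 h/day × 7 days = 21 h
halogen floor lamp: 0.22 kW × 21 h = 4.62 kWh
electric blanket: Runtime = 20 min × 7 = 140 min = 2.333333… h
electric blanket: 0.115 kW × 2.333333… h = 0.268333… kWh
dishwasher: 1.5 kW × 83 h = 124.5 kWh
Total energy = 129.575333… kWh
Cost = 129.575333… × $0.30 = $38.87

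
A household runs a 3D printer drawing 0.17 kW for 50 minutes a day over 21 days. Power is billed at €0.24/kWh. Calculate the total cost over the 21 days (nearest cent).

Runtime = 50 min × 21 = 1050 min = 17.5 h
Energy = 0.17 kW × 17.5 h = 2.975 kWh
Cost = 2.975 kWh × €0.24/kWh = €0.71

€0.71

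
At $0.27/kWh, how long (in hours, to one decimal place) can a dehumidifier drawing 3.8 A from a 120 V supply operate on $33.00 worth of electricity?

Power = 3.8 A × 120 V = 456 W = 0.456 kW
Energy available = $33.00 ÷ $0.27/kWh = 122.2222 kWh
Hours = 122.2222 kWh ÷ 0.456 kW = 268.0 h

268.0 h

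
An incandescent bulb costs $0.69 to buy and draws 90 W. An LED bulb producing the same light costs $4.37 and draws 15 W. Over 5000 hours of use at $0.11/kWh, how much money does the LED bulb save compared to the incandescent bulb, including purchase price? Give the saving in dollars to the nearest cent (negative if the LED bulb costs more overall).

$37.57

incandescent bulb: $0.69 + (90/1000) kW × 5000 h × $0.11 = $0.69 + $49.5 = $50.19
LED bulb: $4.37 + (15/1000) kW × 5000 h × $0.11 = $4.37 + $8.25 = $12.62
Saving = $50.19 − $12.62 = $37.57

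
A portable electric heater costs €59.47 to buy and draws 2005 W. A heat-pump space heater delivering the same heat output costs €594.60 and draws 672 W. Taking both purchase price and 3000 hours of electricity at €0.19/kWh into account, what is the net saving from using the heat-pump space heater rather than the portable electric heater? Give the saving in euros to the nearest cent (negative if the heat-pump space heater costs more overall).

portable electric heater: €59.47 + (2005/1000) kW × 3000 h × €0.19 = €59.47 + €1142.85 = €1202.32
heat-pump space heater: €594.60 + (672/1000) kW × 3000 h × €0.19 = €594.60 + €383.04 = €977.64
Saving = €1202.32 − €977.64 = €224.68

€224.68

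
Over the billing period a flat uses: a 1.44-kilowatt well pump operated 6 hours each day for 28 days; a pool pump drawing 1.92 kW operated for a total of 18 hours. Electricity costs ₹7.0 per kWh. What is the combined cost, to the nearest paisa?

₹1935.36

well pump: Runtime = 6 h/day × 28 days = 168 h
well pump: 1.44 kW × 168 h = 241.92 kWh
pool pump: 1.92 kW × 18 h = 34.56 kWh
Total energy = 276.48 kWh
Cost = 276.48 × ₹7.0 = ₹1935.36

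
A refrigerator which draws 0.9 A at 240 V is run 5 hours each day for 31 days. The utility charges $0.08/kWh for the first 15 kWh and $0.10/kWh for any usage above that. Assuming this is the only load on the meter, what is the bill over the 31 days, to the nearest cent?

$3.05

Power = 0.9 A × 240 V = 216 W = 0.216 kW
Runtime = 5 h/day × 31 days = 155 h
Energy = 0.216 kW × 155 h = 33.48 kWh
Tier 1 (0–15 kWh): 15 × $0.08 = $1.2
Above 15 kWh: 18.48 × $0.10 = $1.848
Bill = $3.05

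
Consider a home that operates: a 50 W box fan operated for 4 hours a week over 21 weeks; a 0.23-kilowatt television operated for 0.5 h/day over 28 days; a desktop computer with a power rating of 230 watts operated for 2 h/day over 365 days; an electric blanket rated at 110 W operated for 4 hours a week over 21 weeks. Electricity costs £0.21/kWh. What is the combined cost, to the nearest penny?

box fan: Runtime = 4 h/week × 21 weeks = 84 h
box fan: 0.05 kW × 84 h = 4.2 kWh
television: Runtime = 0.5 h/day × 28 days = 14 h
television: 0.23 kW × 14 h = 3.22 kWh
desktop computer: Runtime = 2 h/day × 365 days = 730 h
desktop computer: 0.23 kW × 730 h = 167.9 kWh
electric blanket: Runtime = 4 h/week × 21 weeks = 84 h
electric blanket: 0.11 kW × 84 h = 9.24 kWh
Total energy = 184.56 kWh
Cost = 184.56 × £0.21 = £38.76

£38.76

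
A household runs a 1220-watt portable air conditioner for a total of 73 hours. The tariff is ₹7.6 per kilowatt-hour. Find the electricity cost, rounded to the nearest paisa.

Energy = 1.22 kW × 73 h = 89.06 kWh
Cost = 89.06 kWh × ₹7.6/kWh = ₹676.86

₹676.86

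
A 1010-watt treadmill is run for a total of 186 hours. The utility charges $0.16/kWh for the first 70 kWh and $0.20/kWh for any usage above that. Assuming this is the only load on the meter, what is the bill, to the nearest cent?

Energy = 1.01 kW × 186 h = 187.86 kWh
Tier 1 (0–70 kWh): 70 × $0.16 = $11.2
Above 70 kWh: 117.86 × $0.20 = $23.572
Bill = $34.77

$34.77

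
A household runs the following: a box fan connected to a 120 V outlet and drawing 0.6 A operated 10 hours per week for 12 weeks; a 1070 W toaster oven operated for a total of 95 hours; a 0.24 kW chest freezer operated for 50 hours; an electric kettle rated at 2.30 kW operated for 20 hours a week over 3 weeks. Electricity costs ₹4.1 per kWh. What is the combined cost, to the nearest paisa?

box fan: Power = 0.6 A × 120 V = 72 W = 0.072 kW
box fan: Runtime = 10 h/week × 12 weeks = 120 h
box fan: 0.072 kW × 120 h = 8.64 kWh
toaster oven: 1.07 kW × 95 h = 101.65 kWh
chest freezer: 0.24 kW × 50 h = 12 kWh
electric kettle: Runtime = 20 h/week × 3 weeks = 60 h
electric kettle: 2.3 kW × 60 h = 138 kWh
Total energy = 260.29 kWh
Cost = 260.29 × ₹4.1 = ₹1067.19

₹1067.19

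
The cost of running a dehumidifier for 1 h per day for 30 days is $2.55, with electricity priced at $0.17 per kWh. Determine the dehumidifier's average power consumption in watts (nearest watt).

500 W

Energy = $2.55 ÷ $0.17/kWh = 15 kWh
Runtime = 1 h/day × 30 days = 30 h
Power = 15 kWh ÷ 30 h = 0.5 kW = 500 W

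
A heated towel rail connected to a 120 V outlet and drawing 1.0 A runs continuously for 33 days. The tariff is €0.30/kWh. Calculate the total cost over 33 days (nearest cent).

€28.51

Power = 1.0 A × 120 V = 120 W = 0.12 kW
Runtime = 24 h × 33 = 792 h
Energy = 0.12 kW × 792 h = 95.04 kWh
Cost = 95.04 kWh × €0.30/kWh = €28.51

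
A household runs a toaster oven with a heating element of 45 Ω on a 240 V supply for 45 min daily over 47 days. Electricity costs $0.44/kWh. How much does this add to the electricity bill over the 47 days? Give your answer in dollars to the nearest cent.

Power = V²/R = 240²/45 = 1280 W = 1.28 kW
Runtime = 45 min × 47 = 2115 min = 35.25 h
Energy = 1.28 kW × 35.25 h = 45.12 kWh
Cost = 45.12 kWh × $0.44/kWh = $19.85

$19.85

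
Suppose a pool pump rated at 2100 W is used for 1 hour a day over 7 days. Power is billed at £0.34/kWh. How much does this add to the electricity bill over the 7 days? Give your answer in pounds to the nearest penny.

Runtime = 1 h/day × 7 days = 7 h
Energy = 2.1 kW × 7 h = 14.7 kWh
Cost = 14.7 kWh × £0.34/kWh = £5.00

£5.00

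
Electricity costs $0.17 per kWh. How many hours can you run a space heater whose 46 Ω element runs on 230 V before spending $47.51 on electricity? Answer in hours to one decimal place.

243.0 h

Power = V²/R = 230²/46 = 1150 W = 1.15 kW
Energy available = $47.51 ÷ $0.17/kWh = 279.4706 kWh
Hours = 279.4706 kWh ÷ 1.15 kW = 243.0 h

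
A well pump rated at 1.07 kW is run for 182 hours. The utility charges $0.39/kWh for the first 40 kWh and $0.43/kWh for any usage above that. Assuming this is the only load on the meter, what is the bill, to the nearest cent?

Energy = 1.07 kW × 182 h = 194.74 kWh
Tier 1 (0–40 kWh): 40 × $0.39 = $15.6
Above 40 kWh: 154.74 × $0.43 = $66.5382
Bill = $82.14

$82.14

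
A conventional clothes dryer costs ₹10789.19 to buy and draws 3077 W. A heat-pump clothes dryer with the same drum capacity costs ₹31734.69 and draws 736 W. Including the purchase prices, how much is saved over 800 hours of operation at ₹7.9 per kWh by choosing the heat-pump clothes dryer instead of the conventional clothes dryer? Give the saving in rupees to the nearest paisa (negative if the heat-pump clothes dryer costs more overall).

conventional clothes dryer: ₹10789.19 + (3077/1000) kW × 800 h × ₹7.9 = ₹10789.19 + ₹19446.64 = ₹30235.83
heat-pump clothes dryer: ₹31734.69 + (736/1000) kW × 800 h × ₹7.9 = ₹31734.69 + ₹4651.52 = ₹36386.21
Saving = ₹30235.83 − ₹36386.21 = −₹6150.38

-₹6150.38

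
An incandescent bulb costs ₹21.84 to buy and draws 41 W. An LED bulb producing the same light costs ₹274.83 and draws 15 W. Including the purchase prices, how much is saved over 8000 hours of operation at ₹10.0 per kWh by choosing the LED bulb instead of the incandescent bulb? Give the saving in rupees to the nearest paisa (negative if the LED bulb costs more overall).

incandescent bulb: ₹21.84 + (41/1000) kW × 8000 h × ₹10.0 = ₹21.84 + ₹3280 = ₹3301.84
LED bulb: ₹274.83 + (15/1000) kW × 8000 h × ₹10.0 = ₹274.83 + ₹1200 = ₹1474.83
Saving = ₹3301.84 − ₹1474.83 = ₹1827.01

₹1827.01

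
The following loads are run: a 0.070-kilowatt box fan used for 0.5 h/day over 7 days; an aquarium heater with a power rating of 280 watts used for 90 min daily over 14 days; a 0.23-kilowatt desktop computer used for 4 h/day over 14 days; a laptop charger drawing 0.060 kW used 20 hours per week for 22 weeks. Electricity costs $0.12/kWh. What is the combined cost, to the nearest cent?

box fan: Runtime = 0.5 h/day × 7 days = 3.5 h
box fan: 0.07 kW × 3.5 h = 0.245 kWh
aquarium heater: Runtime = 90 min × 14 = 1260 min = 21 h
aquarium heater: 0.28 kW × 21 h = 5.88 kWh
desktop computer: Runtime = 4 h/day × 14 days = 56 h
desktop computer: 0.23 kW × 56 h = 12.88 kWh
laptop charger: Runtime = 20 h/week × 22 weeks = 440 h
laptop charger: 0.06 kW × 440 h = 26.4 kWh
Total energy = 45.405 kWh
Cost = 45.405 × $0.12 = $5.45

$5.45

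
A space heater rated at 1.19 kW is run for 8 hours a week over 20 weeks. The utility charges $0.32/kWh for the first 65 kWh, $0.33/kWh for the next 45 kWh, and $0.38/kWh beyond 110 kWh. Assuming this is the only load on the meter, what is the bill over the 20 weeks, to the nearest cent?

Runtime = 8 h/week × 20 weeks = 160 h
Energy = 1.19 kW × 160 h = 190.4 kWh
Tier 1 (0–65 kWh): 65 × $0.32 = $20.8
Tier 2 (65–110 kWh): 45 × $0.33 = $14.85
Above 110 kWh: 80.4 × $0.38 = $30.552
Bill = $66.20

$66.20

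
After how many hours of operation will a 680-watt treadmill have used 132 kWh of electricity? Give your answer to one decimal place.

Hours = 132 kWh ÷ 0.68 kW = 194.1 h

194.1 h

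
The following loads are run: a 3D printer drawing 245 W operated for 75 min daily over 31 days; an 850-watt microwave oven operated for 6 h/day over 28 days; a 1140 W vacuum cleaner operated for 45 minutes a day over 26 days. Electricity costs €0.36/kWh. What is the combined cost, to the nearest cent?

3D printer: Runtime = 75 min × 31 = 2325 min = 38.75 h
3D printer: 0.245 kW × 38.75 h = 9.49375 kWh
microwave oven: Runtime = 6 h/day × 28 days = 168 h
microwave oven: 0.85 kW × 168 h = 142.8 kWh
vacuum cleaner: Runtime = 45 min × 26 = 1170 min = 19.5 h
vacuum cleaner: 1.14 kW × 19.5 h = 22.23 kWh
Total energy = 174.52375 kWh
Cost = 174.52375 × €0.36 = €62.83

€62.83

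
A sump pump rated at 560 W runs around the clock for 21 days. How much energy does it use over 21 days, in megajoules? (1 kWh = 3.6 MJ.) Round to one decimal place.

1016.1 MJ

Runtime = 24 h × 21 = 504 h
Energy = 0.56 kW × 504 h = 282.24 kWh
= 282.24 × 3.6 MJ = 1016.1 MJ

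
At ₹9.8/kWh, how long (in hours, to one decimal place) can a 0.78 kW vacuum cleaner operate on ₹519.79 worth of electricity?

Energy available = ₹519.79 ÷ ₹9.8/kWh = 53.0398 kWh
Hours = 53.0398 kWh ÷ 0.78 kW = 68.0 h

68.0 h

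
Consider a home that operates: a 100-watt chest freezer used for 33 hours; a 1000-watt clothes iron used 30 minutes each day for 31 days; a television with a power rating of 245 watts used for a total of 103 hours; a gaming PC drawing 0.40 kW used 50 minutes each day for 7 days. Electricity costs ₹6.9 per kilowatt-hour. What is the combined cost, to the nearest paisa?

₹319.94

chest freezer: 0.1 kW × 33 h = 3.3 kWh
clothes iron: Runtime = 30 min × 31 = 930 min = 15.5 h
clothes iron: 1 kW × 15.5 h = 15.5 kWh
television: 0.245 kW × 103 h = 25.235 kWh
gaming PC: Runtime = 50 min × 7 = 350 min = 5.833333… h
gaming PC: 0.4 kW × 5.833333… h = 2.333333… kWh
Total energy = 46.368333… kWh
Cost = 46.368333… × ₹6.9 = ₹319.94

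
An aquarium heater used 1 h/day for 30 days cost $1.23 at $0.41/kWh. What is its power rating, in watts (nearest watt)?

100 W

Energy = $1.23 ÷ $0.41/kWh = 3 kWh
Runtime = 1 h/day × 30 days = 30 h
Power = 3 kWh ÷ 30 h = 0.1 kW = 100 W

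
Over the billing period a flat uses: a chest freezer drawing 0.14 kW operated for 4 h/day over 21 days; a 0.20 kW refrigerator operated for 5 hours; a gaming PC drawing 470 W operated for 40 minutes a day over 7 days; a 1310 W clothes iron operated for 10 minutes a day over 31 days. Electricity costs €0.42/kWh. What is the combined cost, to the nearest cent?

chest freezer: Runtime = 4 h/day × 21 days = 84 h
chest freezer: 0.14 kW × 84 h = 11.76 kWh
refrigerator: 0.2 kW × 5 h = 1 kWh
gaming PC: Runtime = 40 min × 7 = 280 min = 4.666666… h
gaming PC: 0.47 kW × 4.666666… h = 2.193333… kWh
clothes iron: Runtime = 10 min × 31 = 310 min = 5.166666… h
clothes iron: 1.31 kW × 5.166666… h = 6.768333… kWh
Total energy = 21.721666… kWh
Cost = 21.721666… × €0.42 = €9.12

€9.12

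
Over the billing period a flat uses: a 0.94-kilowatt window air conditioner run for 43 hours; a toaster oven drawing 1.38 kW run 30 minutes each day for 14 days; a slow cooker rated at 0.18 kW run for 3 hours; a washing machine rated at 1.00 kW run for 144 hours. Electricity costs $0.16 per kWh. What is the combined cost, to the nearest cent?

window air conditioner: 0.94 kW × 43 h = 40.42 kWh
toaster oven: Runtime = 30 min × 14 = 420 min = 7 h
toaster oven: 1.38 kW × 7 h = 9.66 kWh
slow cooker: 0.18 kW × 3 h = 0.54 kWh
washing machine: 1 kW × 144 h = 144 kWh
Total energy = 194.62 kWh
Cost = 194.62 × $0.16 = $31.14

$31.14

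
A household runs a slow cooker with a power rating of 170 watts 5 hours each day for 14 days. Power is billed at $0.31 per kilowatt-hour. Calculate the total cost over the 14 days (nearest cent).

$3.69

Runtime = 5 h/day × 14 days = 70 h
Energy = 0.17 kW × 70 h = 11.9 kWh
Cost = 11.9 kWh × $0.31/kWh = $3.69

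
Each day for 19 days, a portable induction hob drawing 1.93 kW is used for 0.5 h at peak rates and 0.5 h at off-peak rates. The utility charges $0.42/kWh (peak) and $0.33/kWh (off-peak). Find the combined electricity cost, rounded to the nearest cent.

Peak energy = 1.93 kW × 0.5 h × 19 = 18.335 kWh
Off-peak energy = 1.93 kW × 0.5 h × 19 = 18.335 kWh
Cost = 18.335 × $0.42 + 18.335 × $0.33 = $7.7007 + $6.05055 = $13.75

$13.75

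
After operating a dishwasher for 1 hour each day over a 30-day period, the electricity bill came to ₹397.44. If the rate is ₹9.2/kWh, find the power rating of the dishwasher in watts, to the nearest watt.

Energy = ₹397.44 ÷ ₹9.2/kWh = 43.2 kWh
Runtime = 1 h/day × 30 days = 30 h
Power = 43.2 kWh ÷ 30 h = 1.44 kW = 1440 W

1440 W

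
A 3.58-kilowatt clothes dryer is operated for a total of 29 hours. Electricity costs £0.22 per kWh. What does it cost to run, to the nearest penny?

Energy = 3.58 kW × 29 h = 103.82 kWh
Cost = 103.82 kWh × £0.22/kWh = £22.84

£22.84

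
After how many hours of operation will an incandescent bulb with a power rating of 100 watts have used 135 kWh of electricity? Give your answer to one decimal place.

Hours = 135 kWh ÷ 0.1 kW = 1350.0 h

1350.0 h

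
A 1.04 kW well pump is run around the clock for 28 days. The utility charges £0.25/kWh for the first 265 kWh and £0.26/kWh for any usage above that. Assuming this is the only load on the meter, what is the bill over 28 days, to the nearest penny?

£179.06

Runtime = 24 h × 28 = 672 h
Energy = 1.04 kW × 672 h = 698.88 kWh
Tier 1 (0–265 kWh): 265 × £0.25 = £66.25
Above 265 kWh: 433.88 × £0.26 = £112.8088
Bill = £179.06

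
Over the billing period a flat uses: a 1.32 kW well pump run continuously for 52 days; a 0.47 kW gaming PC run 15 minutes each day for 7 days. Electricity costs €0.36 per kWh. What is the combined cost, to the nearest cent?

well pump: Runtime = 24 h × 52 = 1248 h
well pump: 1.32 kW × 1248 h = 1647.36 kWh
gaming PC: Runtime = 15 min × 7 = 105 min = 1.75 h
gaming PC: 0.47 kW × 1.75 h = 0.8225 kWh
Total energy = 1648.1825 kWh
Cost = 1648.1825 × €0.36 = €593.35

€593.35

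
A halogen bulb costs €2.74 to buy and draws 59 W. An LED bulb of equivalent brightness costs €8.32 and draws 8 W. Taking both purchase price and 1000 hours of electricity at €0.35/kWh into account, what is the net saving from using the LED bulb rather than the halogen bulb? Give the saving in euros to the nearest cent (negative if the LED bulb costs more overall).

€12.27

halogen bulb: €2.74 + (59/1000) kW × 1000 h × €0.35 = €2.74 + €20.65 = €23.39
LED bulb: €8.32 + (8/1000) kW × 1000 h × €0.35 = €8.32 + €2.8 = €11.12
Saving = €23.39 − €11.12 = €12.27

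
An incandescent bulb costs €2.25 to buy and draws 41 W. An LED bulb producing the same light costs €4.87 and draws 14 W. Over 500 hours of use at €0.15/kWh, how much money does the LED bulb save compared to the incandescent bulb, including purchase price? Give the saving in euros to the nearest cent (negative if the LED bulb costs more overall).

-€0.60

incandescent bulb: €2.25 + (41/1000) kW × 500 h × €0.15 = €2.25 + €3.075 = €5.325
LED bulb: €4.87 + (14/1000) kW × 500 h × €0.15 = €4.87 + €1.05 = €5.92
Saving = €5.325 − €5.92 = −€0.595 → -€0.60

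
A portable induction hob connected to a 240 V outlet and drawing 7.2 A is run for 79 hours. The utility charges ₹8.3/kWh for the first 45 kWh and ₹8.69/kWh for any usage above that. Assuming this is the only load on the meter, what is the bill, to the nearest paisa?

₹1168.74

Power = 7.2 A × 240 V = 1728 W = 1.728 kW
Energy = 1.728 kW × 79 h = 136.512 kWh
Tier 1 (0–45 kWh): 45 × ₹8.3 = ₹373.5
Above 45 kWh: 91.512 × ₹8.69 = ₹795.23928
Bill = ₹1168.74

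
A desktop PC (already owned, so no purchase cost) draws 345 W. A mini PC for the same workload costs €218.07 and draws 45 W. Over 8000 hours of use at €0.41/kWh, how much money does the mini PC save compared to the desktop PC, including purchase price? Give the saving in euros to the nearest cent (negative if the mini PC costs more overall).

desktop PC: €0.00 + (345/1000) kW × 8000 h × €0.41 = €0.00 + €1131.6 = €1131.6
mini PC: €218.07 + (45/1000) kW × 8000 h × €0.41 = €218.07 + €147.6 = €365.67
Saving = €1131.6 − €365.67 = €765.93

€765.93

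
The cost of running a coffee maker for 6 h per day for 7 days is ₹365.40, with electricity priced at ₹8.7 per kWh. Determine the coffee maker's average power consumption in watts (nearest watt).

Energy = ₹365.40 ÷ ₹8.7/kWh = 42 kWh
Runtime = 6 h/day × 7 days = 42 h
Power = 42 kWh ÷ 42 h = 1 kW = 1000 W

1000 W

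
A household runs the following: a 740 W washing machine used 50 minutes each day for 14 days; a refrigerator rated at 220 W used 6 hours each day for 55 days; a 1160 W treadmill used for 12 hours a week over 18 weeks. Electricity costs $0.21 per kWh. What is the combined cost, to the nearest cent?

$69.68

washing machine: Runtime = 50 min × 14 = 700 min = 11.666666… h
washing machine: 0.74 kW × 11.666666… h = 8.633333… kWh
refrigerator: Runtime = 6 h/day × 55 days = 330 h
refrigerator: 0.22 kW × 330 h = 72.6 kWh
treadmill: Runtime = 12 h/week × 18 weeks = 216 h
treadmill: 1.16 kW × 216 h = 250.56 kWh
Total energy = 331.793333… kWh
Cost = 331.793333… × $0.21 = $69.68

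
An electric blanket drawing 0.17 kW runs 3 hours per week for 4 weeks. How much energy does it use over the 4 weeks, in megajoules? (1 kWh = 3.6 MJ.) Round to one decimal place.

Runtime = 3 h/week × 4 weeks = 12 h
Energy = 0.17 kW × 12 h = 2.04 kWh
= 2.04 × 3.6 MJ = 7.3 MJ

7.3 MJ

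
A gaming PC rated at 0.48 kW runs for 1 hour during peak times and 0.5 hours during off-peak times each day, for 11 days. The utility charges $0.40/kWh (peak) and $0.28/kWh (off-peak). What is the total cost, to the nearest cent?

Peak energy = 0.48 kW × 1 h × 11 = 5.28 kWh
Off-peak energy = 0.48 kW × 0.5 h × 11 = 2.64 kWh
Cost = 5.28 × $0.40 + 2.64 × $0.28 = $2.112 + $0.7392 = $2.85

$2.85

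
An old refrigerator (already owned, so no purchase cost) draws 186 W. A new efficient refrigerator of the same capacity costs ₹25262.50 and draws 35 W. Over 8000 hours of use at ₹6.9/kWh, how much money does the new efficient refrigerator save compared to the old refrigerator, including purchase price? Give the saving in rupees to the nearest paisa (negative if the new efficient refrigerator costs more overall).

old refrigerator: ₹0.00 + (186/1000) kW × 8000 h × ₹6.9 = ₹0.00 + ₹10267.2 = ₹10267.2
new efficient refrigerator: ₹25262.50 + (35/1000) kW × 8000 h × ₹6.9 = ₹25262.50 + ₹1932 = ₹27194.5
Saving = ₹10267.2 − ₹27194.5 = −₹16927.3

-₹16927.30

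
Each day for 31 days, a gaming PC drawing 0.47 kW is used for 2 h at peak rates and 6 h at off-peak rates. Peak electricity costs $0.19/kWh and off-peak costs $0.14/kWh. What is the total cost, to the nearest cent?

$17.78

Peak energy = 0.47 kW × 2 h × 31 = 29.14 kWh
Off-peak energy = 0.47 kW × 6 h × 31 = 87.42 kWh
Cost = 29.14 × $0.19 + 87.42 × $0.14 = $5.5366 + $12.2388 = $17.78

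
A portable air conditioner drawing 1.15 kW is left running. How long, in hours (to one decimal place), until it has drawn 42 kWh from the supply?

Hours = 42 kWh ÷ 1.15 kW = 36.5 h

36.5 h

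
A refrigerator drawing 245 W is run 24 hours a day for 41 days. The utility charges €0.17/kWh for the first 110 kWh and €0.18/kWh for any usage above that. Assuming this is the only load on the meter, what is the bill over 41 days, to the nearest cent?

€42.29

Runtime = 24 h × 41 = 984 h
Energy = 0.245 kW × 984 h = 241.08 kWh
Tier 1 (0–110 kWh): 110 × €0.17 = €18.7
Above 110 kWh: 131.08 × €0.18 = €23.5944
Bill = €42.29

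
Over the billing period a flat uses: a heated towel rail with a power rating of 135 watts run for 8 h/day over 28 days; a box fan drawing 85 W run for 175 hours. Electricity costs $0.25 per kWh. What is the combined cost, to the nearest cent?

$11.28

heated towel rail: Runtime = 8 h/day × 28 days = 224 h
heated towel rail: 0.135 kW × 224 h = 30.24 kWh
box fan: 0.085 kW × 175 h = 14.875 kWh
Total energy = 45.115 kWh
Cost = 45.115 × $0.25 = $11.28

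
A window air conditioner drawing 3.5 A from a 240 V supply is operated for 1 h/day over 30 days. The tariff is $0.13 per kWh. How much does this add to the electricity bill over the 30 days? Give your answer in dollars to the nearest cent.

Power = 3.5 A × 240 V = 840 W = 0.84 kW
Runtime = 1 h/day × 30 days = 30 h
Energy = 0.84 kW × 30 h = 25.2 kWh
Cost = 25.2 kWh × $0.13/kWh = $3.28

$3.28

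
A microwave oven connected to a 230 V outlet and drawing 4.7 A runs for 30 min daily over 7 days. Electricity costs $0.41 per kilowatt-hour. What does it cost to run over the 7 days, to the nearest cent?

$1.55

Power = 4.7 A × 230 V = 1081 W = 1.081 kW
Runtime = 30 min × 7 = 210 min = 3.5 h
Energy = 1.081 kW × 3.5 h = 3.7835 kWh
Cost = 3.7835 kWh × $0.41/kWh = $1.55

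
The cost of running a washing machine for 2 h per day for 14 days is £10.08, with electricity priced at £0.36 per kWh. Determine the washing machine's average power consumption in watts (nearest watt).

Energy = £10.08 ÷ £0.36/kWh = 28 kWh
Runtime = 2 h/day × 14 days = 28 h
Power = 28 kWh ÷ 28 h = 1 kW = 1000 W

1000 W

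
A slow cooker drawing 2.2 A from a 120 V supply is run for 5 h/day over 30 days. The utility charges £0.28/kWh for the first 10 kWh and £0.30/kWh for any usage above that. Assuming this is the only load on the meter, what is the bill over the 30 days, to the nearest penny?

Power = 2.2 A × 120 V = 264 W = 0.264 kW
Runtime = 5 h/day × 30 days = 150 h
Energy = 0.264 kW × 150 h = 39.6 kWh
Tier 1 (0–10 kWh): 10 × £0.28 = £2.8
Above 10 kWh: 29.6 × £0.30 = £8.88
Bill = £11.68

£11.68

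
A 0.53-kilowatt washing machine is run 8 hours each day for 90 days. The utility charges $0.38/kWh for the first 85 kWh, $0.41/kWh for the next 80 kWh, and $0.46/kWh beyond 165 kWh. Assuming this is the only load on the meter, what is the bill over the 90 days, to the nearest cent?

$164.74

Runtime = 8 h/day × 90 days = 720 h
Energy = 0.53 kW × 720 h = 381.6 kWh
Tier 1 (0–85 kWh): 85 × $0.38 = $32.3
Tier 2 (85–165 kWh): 80 × $0.41 = $32.8
Above 165 kWh: 216.6 × $0.46 = $99.636
Bill = $164.74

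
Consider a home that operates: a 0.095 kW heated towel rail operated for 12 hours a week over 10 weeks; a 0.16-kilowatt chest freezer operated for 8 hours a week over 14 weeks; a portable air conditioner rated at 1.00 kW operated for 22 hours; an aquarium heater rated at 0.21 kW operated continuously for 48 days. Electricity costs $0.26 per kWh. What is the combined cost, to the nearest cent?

heated towel rail: Runtime = 12 h/week × 10 weeks = 120 h
heated towel rail: 0.095 kW × 120 h = 11.4 kWh
chest freezer: Runtime = 8 h/week × 14 weeks = 112 h
chest freezer: 0.16 kW × 112 h = 17.92 kWh
portable air conditioner: 1 kW × 22 h = 22 kWh
aquarium heater: Runtime = 24 h × 48 = 1152 h
aquarium heater: 0.21 kW × 1152 h = 241.92 kWh
Total energy = 293.24 kWh
Cost = 293.24 × $0.26 = $76.24

$76.24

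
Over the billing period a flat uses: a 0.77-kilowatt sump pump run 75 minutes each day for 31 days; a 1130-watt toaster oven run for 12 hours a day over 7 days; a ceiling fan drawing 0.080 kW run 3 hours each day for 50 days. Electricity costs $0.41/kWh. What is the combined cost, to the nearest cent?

$56.07

sump pump: Runtime = 75 min × 31 = 2325 min = 38.75 h
sump pump: 0.77 kW × 38.75 h = 29.8375 kWh
toaster oven: Runtime = 12 h/day × 7 days = 84 h
toaster oven: 1.13 kW × 84 h = 94.92 kWh
ceiling fan: Runtime = 3 h/day × 50 days = 150 h
ceiling fan: 0.08 kW × 150 h = 12 kWh
Total energy = 136.7575 kWh
Cost = 136.7575 × $0.41 = $56.07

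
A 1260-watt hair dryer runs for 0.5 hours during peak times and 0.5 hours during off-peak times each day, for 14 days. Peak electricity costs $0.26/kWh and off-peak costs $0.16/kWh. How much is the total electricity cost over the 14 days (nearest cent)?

$3.70

Peak energy = 1.26 kW × 0.5 h × 14 = 8.82 kWh
Off-peak energy = 1.26 kW × 0.5 h × 14 = 8.82 kWh
Cost = 8.82 × $0.26 + 8.82 × $0.16 = $2.2932 + $1.4112 = $3.70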